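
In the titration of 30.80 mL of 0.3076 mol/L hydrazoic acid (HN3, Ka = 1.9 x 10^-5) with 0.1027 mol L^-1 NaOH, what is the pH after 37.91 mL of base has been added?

4.56

Initial n(HN3) = 0.3076 x 0.03080 = 0.009474 mol.
n(NaOH) added = 0.1027 x 0.03791 = 0.003893 mol, converting that many moles of HN3 to N3-.
Remaining n(HN3) = 0.005581 mol; n(N3-) = 0.003893 mol.
By Henderson-Hasselbalch, pH = pKa + log([A^-]/[HA]) = 4.72 + log(0.003893/0.005581) = 4.72 + (-0.16) = 4.56.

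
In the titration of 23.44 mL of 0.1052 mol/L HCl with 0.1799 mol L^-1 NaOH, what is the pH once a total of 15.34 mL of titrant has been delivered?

n(acid) = 0.1052 x 0.02344 = 0.002466 mol; n(NaOH) added = 0.1799 x 0.01534 = 0.002760 mol.
Base is in excess by 0.002760 - 0.002466 = 0.0002938 mol in a total volume of 0.03878 L.
[OH^-] = 0.0002938/0.03878 = 0.007576 M, so pOH = 2.12 and pH = 14.00 - 2.12 = 11.88.

11.88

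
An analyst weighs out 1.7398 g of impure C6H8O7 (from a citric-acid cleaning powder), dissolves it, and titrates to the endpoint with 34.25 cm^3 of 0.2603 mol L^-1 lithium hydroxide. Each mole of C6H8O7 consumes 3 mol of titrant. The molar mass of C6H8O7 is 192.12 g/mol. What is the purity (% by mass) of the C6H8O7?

n(LiOH) = 0.2603 x 0.03425 = 0.008915 mol.
n(C6H8O7) = 0.008915 / 3 = 0.002972 mol.
mass of C6H8O7 = 0.002972 x 192.12 = 0.5709 g.
% purity = 0.5709 / 1.7398 x 100 = 32.8%.

32.8%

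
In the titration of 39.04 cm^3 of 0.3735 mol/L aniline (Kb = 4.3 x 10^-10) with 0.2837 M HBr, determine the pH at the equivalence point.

n(C6H5NH2) = 0.3735 x 0.03904 = 0.01458 mol; V(HBr) at equivalence = 0.01458/0.2837 = 0.05140 L.
At equivalence the base is fully converted to C6H5NH3+; total volume = 0.09044 L, so [C6H5NH3+] = 0.01458/0.09044 = 0.1612 M.
Ka(C6H5NH3+) = Kw/Kb = 1.0e-14 / 4.3 x 10^-10 = 2.33e-5.
[H^+] = sqrt(Ka x [C6H5NH3+]) = sqrt(2.33e-5 x 0.1612) = 0.00194 M.
pH = -log(0.00194) = 2.71.

2.71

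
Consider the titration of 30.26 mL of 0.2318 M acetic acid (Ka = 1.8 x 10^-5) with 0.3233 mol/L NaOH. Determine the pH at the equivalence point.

8.94

n(CH3COOH) = 0.2318 x 0.03026 = 0.007014 mol; V(NaOH) at equivalence = 0.007014/0.3233 = 0.02170 L.
At equivalence all the acid is converted to CH3COO-; total volume = 0.03026 + 0.02170 = 0.05196 L, so [CH3COO-] = 0.007014/0.05196 = 0.1350 M.
Kb = Kw/Ka = 1.0e-14 / 1.8 x 10^-5 = 5.56e-10.
[OH^-] = sqrt(Kb x [CH3COO-]) = sqrt(5.56e-10 x 0.1350) = 8.66e-6 M.
pOH = 5.06, so pH = 14.00 - 5.06 = 8.94.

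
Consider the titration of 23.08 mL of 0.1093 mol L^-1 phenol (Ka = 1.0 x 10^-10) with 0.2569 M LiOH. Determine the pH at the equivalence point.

11.44

n(C6H5OH) = 0.1093 x 0.02308 = 0.002523 mol; V(LiOH) at equivalence = 0.002523/0.2569 = 0.009820 L.
At equivalence all the acid is converted to C6H5O-; total volume = 0.02308 + 0.009820 = 0.03290 L, so [C6H5O-] = 0.002523/0.03290 = 0.07668 M.
Kb = Kw/Ka = 1.0e-14 / 1.0 x 10^-10 = 0.000100.
[OH^-] = sqrt(Kb x [C6H5O-]) = sqrt(0.000100 x 0.07668) = 0.00277 M.
pOH = 2.56, so pH = 14.00 - 2.56 = 11.44.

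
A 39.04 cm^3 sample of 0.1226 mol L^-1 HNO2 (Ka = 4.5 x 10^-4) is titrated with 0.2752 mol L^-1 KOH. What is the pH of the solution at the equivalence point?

n(HNO2) = 0.1226 x 0.03904 = 0.004786 mol; V(KOH) at equivalence = 0.004786/0.2752 = 0.01739 L.
At equivalence all the acid is converted to NO2-; total volume = 0.03904 + 0.01739 = 0.05643 L, so [NO2-] = 0.004786/0.05643 = 0.08482 M.
Kb = Kw/Ka = 1.0e-14 / 4.5 x 10^-4 = 2.22e-11.
[OH^-] = sqrt(Kb x [NO2-]) = sqrt(2.22e-11 x 0.08482) = 1.37e-6 M.
pOH = 5.86, so pH = 14.00 - 5.86 = 8.14.

8.14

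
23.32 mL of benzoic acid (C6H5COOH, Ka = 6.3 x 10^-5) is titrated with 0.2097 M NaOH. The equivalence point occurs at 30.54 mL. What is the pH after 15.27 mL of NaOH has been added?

4.20

15.27 mL is exactly half the equivalence volume (30.54/2), i.e. the half-equivalence point.
There, n(HA) = n(A^-), so pH = pKa = -log(6.3 x 10^-5) = 4.20.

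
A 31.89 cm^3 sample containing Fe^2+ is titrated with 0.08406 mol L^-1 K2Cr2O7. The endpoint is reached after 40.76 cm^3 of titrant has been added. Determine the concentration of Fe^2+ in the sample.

n(K2Cr2O7) = 0.08406 x 0.04076 = 0.003426 mol.
From the balanced equation, 1 mol K2Cr2O7 reacts with 6 mol Fe^2+, so n(Fe^2+) = 0.003426 x 6/1 = 0.02056 mol.
[Fe^2+] = 0.02056 / 0.03189 L = 0.645 M.

0.645 M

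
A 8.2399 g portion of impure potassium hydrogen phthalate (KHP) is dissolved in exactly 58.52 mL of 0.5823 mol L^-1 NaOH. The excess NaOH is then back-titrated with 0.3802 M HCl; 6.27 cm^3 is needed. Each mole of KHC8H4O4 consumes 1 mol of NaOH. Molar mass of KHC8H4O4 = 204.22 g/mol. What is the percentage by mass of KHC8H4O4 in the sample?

Total n(NaOH) added = 0.5823 x 0.05852 = 0.03408 mol.
n(HCl) used = 0.3802 x 0.006270 = 0.002384 mol, which equals the excess n(NaOH).
So n(NaOH) consumed by the sample = 0.03408 - 0.002384 = 0.03169 mol.
n(KHC8H4O4) = 0.03169 / 1 = 0.03169 mol.
mass KHC8H4O4 = 0.03169 x 204.22 = 6.472 g, so %KHC8H4O4 = 6.472/8.2399 x 100 = 78.5%.

78.5%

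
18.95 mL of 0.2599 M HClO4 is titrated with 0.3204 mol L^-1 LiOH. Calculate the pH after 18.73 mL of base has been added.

12.46

n(acid) = 0.2599 x 0.01895 = 0.004925 mol; n(LiOH) added = 0.3204 x 0.01873 = 0.006001 mol.
Base is in excess by 0.006001 - 0.004925 = 0.001076 mol in a total volume of 0.03768 L.
[OH^-] = 0.001076/0.03768 = 0.02856 M, so pOH = 1.54 and pH = 14.00 - 1.54 = 12.46.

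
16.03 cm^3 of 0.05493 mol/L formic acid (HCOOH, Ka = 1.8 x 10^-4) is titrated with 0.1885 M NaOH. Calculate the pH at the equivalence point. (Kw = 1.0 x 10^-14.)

8.19

n(HCOOH) = 0.05493 x 0.01603 = 0.0008805 mol; V(NaOH) at equivalence = 0.0008805/0.1885 = 0.004671 L.
At equivalence all the acid is converted to HCOO-; total volume = 0.01603 + 0.004671 = 0.02070 L, so [HCOO-] = 0.0008805/0.02070 = 0.04254 M.
Kb = Kw/Ka = 1.0e-14 / 1.8 x 10^-4 = 5.56e-11.
[OH^-] = sqrt(Kb x [HCOO-]) = sqrt(5.56e-11 x 0.04254) = 1.54e-6 M.
pOH = 5.81, so pH = 14.00 - 5.81 = 8.19.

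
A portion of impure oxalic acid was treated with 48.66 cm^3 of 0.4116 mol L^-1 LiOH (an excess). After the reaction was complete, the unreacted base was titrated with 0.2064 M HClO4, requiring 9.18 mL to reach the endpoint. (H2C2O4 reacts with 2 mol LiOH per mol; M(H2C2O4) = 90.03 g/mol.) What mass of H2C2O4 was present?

0.816 g

Total n(LiOH) added = 0.4116 x 0.04866 = 0.02003 mol.
n(HClO4) used = 0.2064 x 0.009180 = 0.001895 mol, which equals the excess n(LiOH).
So n(LiOH) consumed by the sample = 0.02003 - 0.001895 = 0.01813 mol.
n(H2C2O4) = 0.01813 / 2 = 0.009067 mol.
mass = 0.009067 mol x 90.03 g/mol = 0.816 g.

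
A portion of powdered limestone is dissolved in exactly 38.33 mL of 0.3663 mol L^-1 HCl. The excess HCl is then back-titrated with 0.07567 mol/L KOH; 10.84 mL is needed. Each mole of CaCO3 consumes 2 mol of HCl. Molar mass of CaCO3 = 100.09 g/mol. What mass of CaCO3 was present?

0.662 g

Total n(HCl) added = 0.3663 x 0.03833 = 0.01404 mol.
n(KOH) used = 0.07567 x 0.01084 = 0.0008203 mol, which equals the excess n(HCl).
So n(HCl) consumed by the sample = 0.01404 - 0.0008203 = 0.01322 mol.
n(CaCO3) = 0.01322 / 2 = 0.006610 mol.
mass = 0.006610 mol x 100.09 g/mol = 0.662 g.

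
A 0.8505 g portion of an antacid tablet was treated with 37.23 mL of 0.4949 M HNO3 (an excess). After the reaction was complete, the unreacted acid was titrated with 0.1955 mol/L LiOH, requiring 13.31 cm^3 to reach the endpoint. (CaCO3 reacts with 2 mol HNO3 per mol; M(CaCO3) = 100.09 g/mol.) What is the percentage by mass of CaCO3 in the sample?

Total n(HNO3) added = 0.4949 x 0.03723 = 0.01843 mol.
n(LiOH) used = 0.1955 x 0.01331 = 0.002602 mol, which equals the excess n(HNO3).
So n(HNO3) consumed by the sample = 0.01843 - 0.002602 = 0.01582 mol.
n(CaCO3) = 0.01582 / 2 = 0.007912 mol.
mass CaCO3 = 0.007912 x 100.09 = 0.7919 g, so %CaCO3 = 0.7919/0.8505 x 100 = 93.1%.

93.1%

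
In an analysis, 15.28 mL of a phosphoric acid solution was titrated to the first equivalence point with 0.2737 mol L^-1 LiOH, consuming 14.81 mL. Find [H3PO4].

0.265 M

n(LiOH) = 0.2737 x 0.01481 = 0.004053 mol.
At the first equivalence point, 1 mol OH^- react per mol H3PO4, so n(H3PO4) = 0.004053 / 1 = 0.004053 mol.
[H3PO4] = 0.004053 / 0.01528 L = 0.265 M.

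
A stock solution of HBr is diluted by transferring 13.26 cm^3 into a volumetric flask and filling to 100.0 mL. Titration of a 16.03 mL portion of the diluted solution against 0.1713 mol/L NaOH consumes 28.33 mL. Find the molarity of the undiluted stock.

2.28 M

n(NaOH) = 0.1713 x 0.02833 = 0.004853 mol.
n(HBr) in the aliquot = 0.004853 mol.
[diluted HBr] = 0.004853 / 0.01603 = 0.3027 M.
Dilution factor = 100.0/13.26 = 7.541, so [stock] = 0.3027 x 7.541 = 2.28 M.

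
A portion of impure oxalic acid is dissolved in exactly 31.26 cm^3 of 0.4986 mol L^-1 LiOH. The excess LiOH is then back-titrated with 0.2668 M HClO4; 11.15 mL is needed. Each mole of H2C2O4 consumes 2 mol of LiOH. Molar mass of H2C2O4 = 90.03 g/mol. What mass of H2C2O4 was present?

0.568 g

Total n(LiOH) added = 0.4986 x 0.03126 = 0.01559 mol.
n(HClO4) used = 0.2668 x 0.01115 = 0.002975 mol, which equals the excess n(LiOH).
So n(LiOH) consumed by the sample = 0.01559 - 0.002975 = 0.01261 mol.
n(H2C2O4) = 0.01261 / 2 = 0.006306 mol.
mass = 0.006306 mol x 90.03 g/mol = 0.568 g.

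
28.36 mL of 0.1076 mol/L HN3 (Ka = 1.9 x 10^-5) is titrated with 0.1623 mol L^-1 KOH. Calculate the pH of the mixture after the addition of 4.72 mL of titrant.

Initial n(HN3) = 0.1076 x 0.02836 = 0.003052 mol.
n(KOH) added = 0.1623 x 0.004720 = 0.0007661 mol, converting that many moles of HN3 to N3-.
Remaining n(HN3) = 0.002285 mol; n(N3-) = 0.0007661 mol.
By Henderson-Hasselbalch, pH = pKa + log([A^-]/[HA]) = 4.72 + log(0.0007661/0.002285) = 4.72 + (-0.47) = 4.25.

4.25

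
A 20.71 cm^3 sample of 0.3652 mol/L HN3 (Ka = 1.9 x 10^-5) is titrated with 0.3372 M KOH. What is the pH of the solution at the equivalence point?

n(HN3) = 0.3652 x 0.02071 = 0.007563 mol; V(KOH) at equivalence = 0.007563/0.3372 = 0.02243 L.
At equivalence all the acid is converted to N3-; total volume = 0.02071 + 0.02243 = 0.04314 L, so [N3-] = 0.007563/0.04314 = 0.1753 M.
Kb = Kw/Ka = 1.0e-14 / 1.9 x 10^-5 = 5.26e-10.
[OH^-] = sqrt(Kb x [N3-]) = sqrt(5.26e-10 x 0.1753) = 9.61e-6 M.
pOH = 5.02, so pH = 14.00 - 5.02 = 8.98.

8.98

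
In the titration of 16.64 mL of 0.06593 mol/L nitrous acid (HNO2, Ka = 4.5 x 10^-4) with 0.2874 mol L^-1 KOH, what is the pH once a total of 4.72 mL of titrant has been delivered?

n(acid) = 0.06593 x 0.01664 = 0.001097 mol; n(KOH) added = 0.2874 x 0.004720 = 0.001357 mol.
Base is in excess by 0.001357 - 0.001097 = 0.0002595 mol in a total volume of 0.02136 L.
[OH^-] = 0.0002595/0.02136 = 0.01215 M, so pOH = 1.92 and pH = 14.00 - 1.92 = 12.08.

12.08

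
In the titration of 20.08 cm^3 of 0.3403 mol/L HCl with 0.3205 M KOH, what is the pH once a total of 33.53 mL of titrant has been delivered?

n(acid) = 0.3403 x 0.02008 = 0.006833 mol; n(KOH) added = 0.3205 x 0.03353 = 0.01075 mol.
Base is in excess by 0.01075 - 0.006833 = 0.003913 mol in a total volume of 0.05361 L.
[OH^-] = 0.003913/0.05361 = 0.07299 M, so pOH = 1.14 and pH = 14.00 - 1.14 = 12.86.

12.86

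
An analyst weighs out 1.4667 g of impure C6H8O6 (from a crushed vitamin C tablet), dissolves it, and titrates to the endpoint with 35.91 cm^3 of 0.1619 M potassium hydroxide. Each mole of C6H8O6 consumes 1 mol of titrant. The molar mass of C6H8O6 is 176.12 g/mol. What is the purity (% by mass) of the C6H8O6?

69.8%

n(KOH) = 0.1619 x 0.03591 = 0.005814 mol.
n(C6H8O6) = 0.005814 / 1 = 0.005814 mol.
mass of C6H8O6 = 0.005814 x 176.12 = 1.024 g.
% purity = 1.024 / 1.4667 x 100 = 69.8%.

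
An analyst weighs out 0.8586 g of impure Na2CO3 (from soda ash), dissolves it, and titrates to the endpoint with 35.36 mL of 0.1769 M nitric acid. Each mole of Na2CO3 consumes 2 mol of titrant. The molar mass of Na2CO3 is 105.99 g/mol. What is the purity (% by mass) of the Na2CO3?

38.6%

n(HNO3) = 0.1769 x 0.03536 = 0.006255 mol.
n(Na2CO3) = 0.006255 / 2 = 0.003128 mol.
mass of Na2CO3 = 0.003128 x 105.99 = 0.3315 g.
% purity = 0.3315 / 0.8586 x 100 = 38.6%.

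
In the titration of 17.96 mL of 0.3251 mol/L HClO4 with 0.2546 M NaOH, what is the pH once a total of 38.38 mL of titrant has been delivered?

n(acid) = 0.3251 x 0.01796 = 0.005839 mol; n(NaOH) added = 0.2546 x 0.03838 = 0.009772 mol.
Base is in excess by 0.009772 - 0.005839 = 0.003933 mol in a total volume of 0.05634 L.
[OH^-] = 0.003933/0.05634 = 0.06980 M, so pOH = 1.16 and pH = 14.00 - 1.16 = 12.84.

12.84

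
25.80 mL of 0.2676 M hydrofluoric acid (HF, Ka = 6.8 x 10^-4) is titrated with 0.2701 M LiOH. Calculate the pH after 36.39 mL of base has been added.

12.67

n(acid) = 0.2676 x 0.02580 = 0.006904 mol; n(LiOH) added = 0.2701 x 0.03639 = 0.009829 mol.
Base is in excess by 0.009829 - 0.006904 = 0.002925 mol in a total volume of 0.06219 L.
[OH^-] = 0.002925/0.06219 = 0.04703 M, so pOH = 1.33 and pH = 14.00 - 1.33 = 12.67.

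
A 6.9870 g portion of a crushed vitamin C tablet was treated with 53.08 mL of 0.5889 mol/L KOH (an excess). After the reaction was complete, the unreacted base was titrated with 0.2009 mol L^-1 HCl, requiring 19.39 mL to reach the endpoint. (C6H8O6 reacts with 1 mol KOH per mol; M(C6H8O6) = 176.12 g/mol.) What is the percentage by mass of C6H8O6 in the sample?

69.0%

Total n(KOH) added = 0.5889 x 0.05308 = 0.03126 mol.
n(HCl) used = 0.2009 x 0.01939 = 0.003895 mol, which equals the excess n(KOH).
So n(KOH) consumed by the sample = 0.03126 - 0.003895 = 0.02736 mol.
n(C6H8O6) = 0.02736 / 1 = 0.02736 mol.
mass C6H8O6 = 0.02736 x 176.12 = 4.819 g, so %C6H8O6 = 4.819/6.9870 x 100 = 69.0%.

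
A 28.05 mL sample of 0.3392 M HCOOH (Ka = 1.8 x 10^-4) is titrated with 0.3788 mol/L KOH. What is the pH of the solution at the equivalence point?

n(HCOOH) = 0.3392 x 0.02805 = 0.009515 mol; V(KOH) at equivalence = 0.009515/0.3788 = 0.02512 L.
At equivalence all the acid is converted to HCOO-; total volume = 0.02805 + 0.02512 = 0.05317 L, so [HCOO-] = 0.009515/0.05317 = 0.1790 M.
Kb = Kw/Ka = 1.0e-14 / 1.8 x 10^-4 = 5.56e-11.
[OH^-] = sqrt(Kb x [HCOO-]) = sqrt(5.56e-11 x 0.1790) = 3.15e-6 M.
pOH = 5.50, so pH = 14.00 - 5.50 = 8.50.

8.50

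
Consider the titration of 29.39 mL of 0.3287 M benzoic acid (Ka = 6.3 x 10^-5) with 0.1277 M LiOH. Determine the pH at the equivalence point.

8.58

n(C6H5COOH) = 0.3287 x 0.02939 = 0.009660 mol; V(LiOH) at equivalence = 0.009660/0.1277 = 0.07565 L.
At equivalence all the acid is converted to C6H5COO-; total volume = 0.02939 + 0.07565 = 0.1050 L, so [C6H5COO-] = 0.009660/0.1050 = 0.09197 M.
Kb = Kw/Ka = 1.0e-14 / 6.3 x 10^-5 = 1.59e-10.
[OH^-] = sqrt(Kb x [C6H5COO-]) = sqrt(1.59e-10 x 0.09197) = 3.82e-6 M.
pOH = 5.42, so pH = 14.00 - 5.42 = 8.58.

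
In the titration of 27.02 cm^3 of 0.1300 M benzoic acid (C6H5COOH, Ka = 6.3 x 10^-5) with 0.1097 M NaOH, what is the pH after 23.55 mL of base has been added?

Initial n(C6H5COOH) = 0.1300 x 0.02702 = 0.003513 mol.
n(NaOH) added = 0.1097 x 0.02355 = 0.002583 mol, converting that many moles of C6H5COOH to C6H5COO-.
Remaining n(C6H5COOH) = 0.0009292 mol; n(C6H5COO-) = 0.002583 mol.
By Henderson-Hasselbalch, pH = pKa + log([A^-]/[HA]) = 4.20 + log(0.002583/0.0009292) = 4.20 + (+0.44) = 4.64.

4.64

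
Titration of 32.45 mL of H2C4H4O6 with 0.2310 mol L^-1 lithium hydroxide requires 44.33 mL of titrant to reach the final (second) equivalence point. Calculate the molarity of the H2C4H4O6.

n(LiOH) = 0.2310 x 0.04433 = 0.01024 mol.
At the final (second) equivalence point, 2 mol OH^- react per mol H2C4H4O6, so n(H2C4H4O6) = 0.01024 / 2 = 0.005120 mol.
[H2C4H4O6] = 0.005120 / 0.03245 L = 0.158 M.

0.158 M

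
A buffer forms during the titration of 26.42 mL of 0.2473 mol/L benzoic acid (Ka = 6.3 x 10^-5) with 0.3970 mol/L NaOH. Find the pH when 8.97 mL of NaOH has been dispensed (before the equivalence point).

4.28

Initial n(C6H5COOH) = 0.2473 x 0.02642 = 0.006534 mol.
n(NaOH) added = 0.3970 x 0.008970 = 0.003561 mol, converting that many moles of C6H5COOH to C6H5COO-.
Remaining n(C6H5COOH) = 0.002973 mol; n(C6H5COO-) = 0.003561 mol.
By Henderson-Hasselbalch, pH = pKa + log([A^-]/[HA]) = 4.20 + log(0.003561/0.002973) = 4.20 + (+0.08) = 4.28.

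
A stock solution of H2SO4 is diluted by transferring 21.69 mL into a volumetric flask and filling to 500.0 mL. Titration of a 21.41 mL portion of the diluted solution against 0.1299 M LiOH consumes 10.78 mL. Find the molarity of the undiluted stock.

n(LiOH) = 0.1299 x 0.01078 = 0.001400 mol.
n(H2SO4) in the aliquot = 0.001400 x 1/2 = 0.0007002 mol.
[diluted H2SO4] = 0.0007002 / 0.02141 = 0.03270 M.
Dilution factor = 500.0/21.69 = 23.05, so [stock] = 0.03270 x 23.05 = 0.754 M.

0.754 M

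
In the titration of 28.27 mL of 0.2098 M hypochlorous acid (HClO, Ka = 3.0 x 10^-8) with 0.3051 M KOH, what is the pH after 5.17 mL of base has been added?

Initial n(HClO) = 0.2098 x 0.02827 = 0.005931 mol.
n(KOH) added = 0.3051 x 0.005170 = 0.001577 mol, converting that many moles of HClO to ClO-.
Remaining n(HClO) = 0.004354 mol; n(ClO-) = 0.001577 mol.
By Henderson-Hasselbalch, pH = pKa + log([A^-]/[HA]) = 7.52 + log(0.001577/0.004354) = 7.52 + (-0.44) = 7.08.

7.08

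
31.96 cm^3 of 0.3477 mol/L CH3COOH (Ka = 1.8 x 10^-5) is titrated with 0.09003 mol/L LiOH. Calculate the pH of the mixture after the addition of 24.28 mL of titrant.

Initial n(CH3COOH) = 0.3477 x 0.03196 = 0.01111 mol.
n(LiOH) added = 0.09003 x 0.02428 = 0.002186 mol, converting that many moles of CH3COOH to CH3COO-.
Remaining n(CH3COOH) = 0.008927 mol; n(CH3COO-) = 0.002186 mol.
By Henderson-Hasselbalch, pH = pKa + log([A^-]/[HA]) = 4.74 + log(0.002186/0.008927) = 4.74 + (-0.61) = 4.13.

4.13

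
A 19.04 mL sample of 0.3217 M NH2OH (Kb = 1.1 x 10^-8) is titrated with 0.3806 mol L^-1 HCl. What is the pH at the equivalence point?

n(NH2OH) = 0.3217 x 0.01904 = 0.006125 mol; V(HCl) at equivalence = 0.006125/0.3806 = 0.01609 L.
At equivalence the base is fully converted to NH3OH+; total volume = 0.03513 L, so [NH3OH+] = 0.006125/0.03513 = 0.1743 M.
Ka(NH3OH+) = Kw/Kb = 1.0e-14 / 1.1 x 10^-8 = 9.09e-7.
[H^+] = sqrt(Ka x [NH3OH+]) = sqrt(9.09e-7 x 0.1743) = 0.000398 M.
pH = -log(0.000398) = 3.40.

3.40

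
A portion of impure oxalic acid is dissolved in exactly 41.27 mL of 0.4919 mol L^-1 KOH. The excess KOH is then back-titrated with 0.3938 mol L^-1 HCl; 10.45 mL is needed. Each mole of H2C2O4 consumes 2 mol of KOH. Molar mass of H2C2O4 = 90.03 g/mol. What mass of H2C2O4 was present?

0.729 g

Total n(KOH) added = 0.4919 x 0.04127 = 0.02030 mol.
n(HCl) used = 0.3938 x 0.01045 = 0.004115 mol, which equals the excess n(KOH).
So n(KOH) consumed by the sample = 0.02030 - 0.004115 = 0.01619 mol.
n(H2C2O4) = 0.01619 / 2 = 0.008093 mol.
mass = 0.008093 mol x 90.03 g/mol = 0.729 g.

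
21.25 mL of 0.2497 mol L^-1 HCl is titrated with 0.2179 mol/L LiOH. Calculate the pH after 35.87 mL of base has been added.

n(acid) = 0.2497 x 0.02125 = 0.005306 mol; n(LiOH) added = 0.2179 x 0.03587 = 0.007816 mol.
Base is in excess by 0.007816 - 0.005306 = 0.002510 mol in a total volume of 0.05712 L.
[OH^-] = 0.002510/0.05712 = 0.04394 M, so pOH = 1.36 and pH = 14.00 - 1.36 = 12.64.

12.64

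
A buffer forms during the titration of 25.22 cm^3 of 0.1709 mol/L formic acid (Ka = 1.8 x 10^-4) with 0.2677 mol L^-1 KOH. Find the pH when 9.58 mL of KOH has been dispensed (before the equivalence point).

3.91

Initial n(HCOOH) = 0.1709 x 0.02522 = 0.004310 mol.
n(KOH) added = 0.2677 x 0.009580 = 0.002565 mol, converting that many moles of HCOOH to HCOO-.
Remaining n(HCOOH) = 0.001746 mol; n(HCOO-) = 0.002565 mol.
By Henderson-Hasselbalch, pH = pKa + log([A^-]/[HA]) = 3.74 + log(0.002565/0.001746) = 3.74 + (+0.17) = 3.91.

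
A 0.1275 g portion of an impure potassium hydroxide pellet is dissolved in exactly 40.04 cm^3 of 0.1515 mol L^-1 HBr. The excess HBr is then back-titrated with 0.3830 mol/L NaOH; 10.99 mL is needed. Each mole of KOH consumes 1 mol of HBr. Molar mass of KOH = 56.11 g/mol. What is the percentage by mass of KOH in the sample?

81.7%

Total n(HBr) added = 0.1515 x 0.04004 = 0.006066 mol.
n(NaOH) used = 0.3830 x 0.01099 = 0.004209 mol, which equals the excess n(HBr).
So n(HBr) consumed by the sample = 0.006066 - 0.004209 = 0.001857 mol.
n(KOH) = 0.001857 / 1 = 0.001857 mol.
mass KOH = 0.001857 x 56.11 = 0.1042 g, so %KOH = 0.1042/0.1275 x 100 = 81.7%.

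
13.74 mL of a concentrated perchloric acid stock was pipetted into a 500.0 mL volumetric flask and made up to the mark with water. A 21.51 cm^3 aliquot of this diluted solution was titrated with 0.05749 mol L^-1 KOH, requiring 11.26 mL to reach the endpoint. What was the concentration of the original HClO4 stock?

n(KOH) = 0.05749 x 0.01126 = 0.0006473 mol.
n(HClO4) in the aliquot = 0.0006473 mol.
[diluted HClO4] = 0.0006473 / 0.02151 = 0.03009 M.
Dilution factor = 500.0/13.74 = 36.39, so [stock] = 0.03009 x 36.39 = 1.10 M.

1.10 M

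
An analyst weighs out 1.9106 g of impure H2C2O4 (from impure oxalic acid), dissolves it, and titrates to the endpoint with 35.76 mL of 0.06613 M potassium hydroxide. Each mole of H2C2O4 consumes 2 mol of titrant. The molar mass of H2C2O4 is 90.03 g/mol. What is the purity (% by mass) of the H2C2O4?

n(KOH) = 0.06613 x 0.03576 = 0.002365 mol.
n(H2C2O4) = 0.002365 / 2 = 0.001182 mol.
mass of H2C2O4 = 0.001182 x 90.03 = 0.1065 g.
% purity = 0.1065 / 1.9106 x 100 = 5.57%.

5.57%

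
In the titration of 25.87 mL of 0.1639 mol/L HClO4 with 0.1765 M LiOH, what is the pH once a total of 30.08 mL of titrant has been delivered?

n(acid) = 0.1639 x 0.02587 = 0.004240 mol; n(LiOH) added = 0.1765 x 0.03008 = 0.005309 mol.
Base is in excess by 0.005309 - 0.004240 = 0.001069 mol in a total volume of 0.05595 L.
[OH^-] = 0.001069/0.05595 = 0.01911 M, so pOH = 1.72 and pH = 14.00 - 1.72 = 12.28.

12.28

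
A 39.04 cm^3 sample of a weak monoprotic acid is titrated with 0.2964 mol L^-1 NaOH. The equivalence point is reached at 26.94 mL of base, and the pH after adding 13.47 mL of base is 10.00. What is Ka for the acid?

1.0 x 10^-10

13.47 mL is half of the equivalence volume, so this is the half-equivalence point where [HA] = [A^-].
At half-equivalence pH = pKa, so pKa = 10.00.
Ka = 10^(-10.00) = 1.0 x 10^-10.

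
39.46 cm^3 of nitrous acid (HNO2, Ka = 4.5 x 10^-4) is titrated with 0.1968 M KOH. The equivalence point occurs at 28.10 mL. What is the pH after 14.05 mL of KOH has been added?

14.05 mL is exactly half the equivalence volume (28.10/2), i.e. the half-equivalence point.
There, n(HA) = n(A^-), so pH = pKa = -log(4.5 x 10^-4) = 3.35.

3.35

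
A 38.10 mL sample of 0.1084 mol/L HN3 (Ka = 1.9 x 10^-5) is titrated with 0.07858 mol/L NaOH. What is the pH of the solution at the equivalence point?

8.69

n(HN3) = 0.1084 x 0.03810 = 0.004130 mol; V(NaOH) at equivalence = 0.004130/0.07858 = 0.05256 L.
At equivalence all the acid is converted to N3-; total volume = 0.03810 + 0.05256 = 0.09066 L, so [N3-] = 0.004130/0.09066 = 0.04556 M.
Kb = Kw/Ka = 1.0e-14 / 1.9 x 10^-5 = 5.26e-10.
[OH^-] = sqrt(Kb x [N3-]) = sqrt(5.26e-10 x 0.04556) = 4.90e-6 M.
pOH = 5.31, so pH = 14.00 - 5.31 = 8.69.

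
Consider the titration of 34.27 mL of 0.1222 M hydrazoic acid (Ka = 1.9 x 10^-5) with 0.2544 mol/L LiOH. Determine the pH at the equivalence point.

8.82

n(HN3) = 0.1222 x 0.03427 = 0.004188 mol; V(LiOH) at equivalence = 0.004188/0.2544 = 0.01646 L.
At equivalence all the acid is converted to N3-; total volume = 0.03427 + 0.01646 = 0.05073 L, so [N3-] = 0.004188/0.05073 = 0.08255 M.
Kb = Kw/Ka = 1.0e-14 / 1.9 x 10^-5 = 5.26e-10.
[OH^-] = sqrt(Kb x [N3-]) = sqrt(5.26e-10 x 0.08255) = 6.59e-6 M.
pOH = 5.18, so pH = 14.00 - 5.18 = 8.82.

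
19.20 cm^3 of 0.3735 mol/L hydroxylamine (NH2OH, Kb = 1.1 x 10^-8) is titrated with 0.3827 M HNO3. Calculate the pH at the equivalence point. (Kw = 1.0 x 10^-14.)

n(NH2OH) = 0.3735 x 0.01920 = 0.007171 mol; V(HNO3) at equivalence = 0.007171/0.3827 = 0.01874 L.
At equivalence the base is fully converted to NH3OH+; total volume = 0.03794 L, so [NH3OH+] = 0.007171/0.03794 = 0.1890 M.
Ka(NH3OH+) = Kw/Kb = 1.0e-14 / 1.1 x 10^-8 = 9.09e-7.
[H^+] = sqrt(Ka x [NH3OH+]) = sqrt(9.09e-7 x 0.1890) = 0.000415 M.
pH = -log(0.000415) = 3.38.

3.38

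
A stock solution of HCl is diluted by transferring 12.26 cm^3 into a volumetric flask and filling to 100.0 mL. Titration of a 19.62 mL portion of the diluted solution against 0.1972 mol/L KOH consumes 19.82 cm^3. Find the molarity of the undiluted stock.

1.62 M

n(KOH) = 0.1972 x 0.01982 = 0.003909 mol.
n(HCl) in the aliquot = 0.003909 mol.
[diluted HCl] = 0.003909 / 0.01962 = 0.1992 M.
Dilution factor = 100.0/12.26 = 8.157, so [stock] = 0.1992 x 8.157 = 1.62 M.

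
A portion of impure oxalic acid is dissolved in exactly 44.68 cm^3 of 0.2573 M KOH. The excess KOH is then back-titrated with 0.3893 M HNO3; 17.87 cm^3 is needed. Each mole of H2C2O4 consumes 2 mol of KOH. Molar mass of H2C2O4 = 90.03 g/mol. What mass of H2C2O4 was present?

Total n(KOH) added = 0.2573 x 0.04468 = 0.01150 mol.
n(HNO3) used = 0.3893 x 0.01787 = 0.006957 mol, which equals the excess n(KOH).
So n(KOH) consumed by the sample = 0.01150 - 0.006957 = 0.004539 mol.
n(H2C2O4) = 0.004539 / 2 = 0.002270 mol.
mass = 0.002270 mol x 90.03 g/mol = 0.204 g.

0.204 g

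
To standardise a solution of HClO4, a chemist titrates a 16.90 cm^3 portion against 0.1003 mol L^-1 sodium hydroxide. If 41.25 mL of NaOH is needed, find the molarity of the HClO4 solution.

n(NaOH) delivered = 0.1003 x 0.04125 = 0.004137 mol.
For a 1:1 reaction, n(HClO4) = 0.004137 mol.
[HClO4] = 0.004137 mol / 0.01690 L = 0.245 M.

0.245 M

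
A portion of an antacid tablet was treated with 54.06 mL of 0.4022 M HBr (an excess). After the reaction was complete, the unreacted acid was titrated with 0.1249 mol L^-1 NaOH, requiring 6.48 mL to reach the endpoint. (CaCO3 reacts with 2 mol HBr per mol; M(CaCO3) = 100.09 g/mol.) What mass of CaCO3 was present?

Total n(HBr) added = 0.4022 x 0.05406 = 0.02174 mol.
n(NaOH) used = 0.1249 x 0.006480 = 0.0008094 mol, which equals the excess n(HBr).
So n(HBr) consumed by the sample = 0.02174 - 0.0008094 = 0.02093 mol.
n(CaCO3) = 0.02093 / 2 = 0.01047 mol.
mass = 0.01047 mol x 100.09 g/mol = 1.05 g.

1.05 g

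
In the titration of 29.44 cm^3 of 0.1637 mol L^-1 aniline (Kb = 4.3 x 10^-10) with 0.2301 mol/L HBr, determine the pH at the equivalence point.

n(C6H5NH2) = 0.1637 x 0.02944 = 0.004819 mol; V(HBr) at equivalence = 0.004819/0.2301 = 0.02094 L.
At equivalence the base is fully converted to C6H5NH3+; total volume = 0.05038 L, so [C6H5NH3+] = 0.004819/0.05038 = 0.09565 M.
Ka(C6H5NH3+) = Kw/Kb = 1.0e-14 / 4.3 x 10^-10 = 2.33e-5.
[H^+] = sqrt(Ka x [C6H5NH3+]) = sqrt(2.33e-5 x 0.09565) = 0.00149 M.
pH = -log(0.00149) = 2.83.

2.83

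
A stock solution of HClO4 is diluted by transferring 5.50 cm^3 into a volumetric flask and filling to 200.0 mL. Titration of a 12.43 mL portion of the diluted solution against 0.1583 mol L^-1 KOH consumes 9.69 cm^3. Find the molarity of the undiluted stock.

n(KOH) = 0.1583 x 0.009690 = 0.001534 mol.
n(HClO4) in the aliquot = 0.001534 mol.
[diluted HClO4] = 0.001534 / 0.01243 = 0.1234 M.
Dilution factor = 200.0/5.500 = 36.36, so [stock] = 0.1234 x 36.36 = 4.49 M.

4.49 M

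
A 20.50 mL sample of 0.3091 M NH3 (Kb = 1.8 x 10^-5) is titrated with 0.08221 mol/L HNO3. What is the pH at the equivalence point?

n(NH3) = 0.3091 x 0.02050 = 0.006337 mol; V(HNO3) at equivalence = 0.006337/0.08221 = 0.07708 L.
At equivalence the base is fully converted to NH4+; total volume = 0.09758 L, so [NH4+] = 0.006337/0.09758 = 0.06494 M.
Ka(NH4+) = Kw/Kb = 1.0e-14 / 1.8 x 10^-5 = 5.56e-10.
[H^+] = sqrt(Ka x [NH4+]) = sqrt(5.56e-10 x 0.06494) = 6.01e-6 M.
pH = -log(6.01e-6) = 5.22.

5.22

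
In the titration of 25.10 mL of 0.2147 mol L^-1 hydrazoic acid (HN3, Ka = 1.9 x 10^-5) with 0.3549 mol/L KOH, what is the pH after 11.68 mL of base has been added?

5.24

Initial n(HN3) = 0.2147 x 0.02510 = 0.005389 mol.
n(KOH) added = 0.3549 x 0.01168 = 0.004145 mol, converting that many moles of HN3 to N3-.
Remaining n(HN3) = 0.001244 mol; n(N3-) = 0.004145 mol.
By Henderson-Hasselbalch, pH = pKa + log([A^-]/[HA]) = 4.72 + log(0.004145/0.001244) = 4.72 + (+0.52) = 5.24.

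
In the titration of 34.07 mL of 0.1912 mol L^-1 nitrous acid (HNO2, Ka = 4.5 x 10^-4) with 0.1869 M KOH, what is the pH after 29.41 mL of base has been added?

Initial n(HNO2) = 0.1912 x 0.03407 = 0.006514 mol.
n(KOH) added = 0.1869 x 0.02941 = 0.005497 mol, converting that many moles of HNO2 to NO2-.
Remaining n(HNO2) = 0.001017 mol; n(NO2-) = 0.005497 mol.
By Henderson-Hasselbalch, pH = pKa + log([A^-]/[HA]) = 3.35 + log(0.005497/0.001017) = 3.35 + (+0.73) = 4.08.

4.08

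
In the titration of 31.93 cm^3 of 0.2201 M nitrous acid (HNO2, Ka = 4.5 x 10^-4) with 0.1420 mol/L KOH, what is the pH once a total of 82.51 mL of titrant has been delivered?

12.61

n(acid) = 0.2201 x 0.03193 = 0.007028 mol; n(KOH) added = 0.1420 x 0.08251 = 0.01172 mol.
Base is in excess by 0.01172 - 0.007028 = 0.004689 mol in a total volume of 0.1144 L.
[OH^-] = 0.004689/0.1144 = 0.04097 M, so pOH = 1.39 and pH = 14.00 - 1.39 = 12.61.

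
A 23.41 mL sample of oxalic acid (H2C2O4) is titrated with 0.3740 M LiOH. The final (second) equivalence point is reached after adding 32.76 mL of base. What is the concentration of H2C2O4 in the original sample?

n(LiOH) = 0.3740 x 0.03276 = 0.01225 mol.
At the final (second) equivalence point, 2 mol OH^- react per mol H2C2O4, so n(H2C2O4) = 0.01225 / 2 = 0.006126 mol.
[H2C2O4] = 0.006126 / 0.02341 L = 0.262 M.

0.262 M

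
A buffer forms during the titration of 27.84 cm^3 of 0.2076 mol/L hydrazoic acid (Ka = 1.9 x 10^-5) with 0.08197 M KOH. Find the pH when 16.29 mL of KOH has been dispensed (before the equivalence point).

Initial n(HN3) = 0.2076 x 0.02784 = 0.005780 mol.
n(KOH) added = 0.08197 x 0.01629 = 0.001335 mol, converting that many moles of HN3 to N3-.
Remaining n(HN3) = 0.004444 mol; n(N3-) = 0.001335 mol.
By Henderson-Hasselbalch, pH = pKa + log([A^-]/[HA]) = 4.72 + log(0.001335/0.004444) = 4.72 + (-0.52) = 4.20.

4.20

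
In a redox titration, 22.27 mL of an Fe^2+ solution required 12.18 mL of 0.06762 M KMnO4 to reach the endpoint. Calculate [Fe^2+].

n(KMnO4) = 0.06762 x 0.01218 = 0.0008236 mol.
From the balanced equation, 1 mol KMnO4 reacts with 5 mol Fe^2+, so n(Fe^2+) = 0.0008236 x 5/1 = 0.004118 mol.
[Fe^2+] = 0.004118 / 0.02227 L = 0.185 M.

0.185 M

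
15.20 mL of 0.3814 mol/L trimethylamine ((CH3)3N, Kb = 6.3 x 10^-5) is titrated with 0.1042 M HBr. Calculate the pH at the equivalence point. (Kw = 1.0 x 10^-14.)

n((CH3)3N) = 0.3814 x 0.01520 = 0.005797 mol; V(HBr) at equivalence = 0.005797/0.1042 = 0.05564 L.
At equivalence the base is fully converted to (CH3)3NH+; total volume = 0.07084 L, so [(CH3)3NH+] = 0.005797/0.07084 = 0.08184 M.
Ka((CH3)3NH+) = Kw/Kb = 1.0e-14 / 6.3 x 10^-5 = 1.59e-10.
[H^+] = sqrt(Ka x [(CH3)3NH+]) = sqrt(1.59e-10 x 0.08184) = 3.60e-6 M.
pH = -log(3.60e-6) = 5.44.

5.44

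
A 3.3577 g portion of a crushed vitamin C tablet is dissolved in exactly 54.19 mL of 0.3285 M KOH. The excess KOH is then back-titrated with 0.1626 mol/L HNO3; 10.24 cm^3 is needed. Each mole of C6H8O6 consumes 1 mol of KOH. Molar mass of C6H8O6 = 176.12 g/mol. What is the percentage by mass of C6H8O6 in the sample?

Total n(KOH) added = 0.3285 x 0.05419 = 0.01780 mol.
n(HNO3) used = 0.1626 x 0.01024 = 0.001665 mol, which equals the excess n(KOH).
So n(KOH) consumed by the sample = 0.01780 - 0.001665 = 0.01614 mol.
n(C6H8O6) = 0.01614 / 1 = 0.01614 mol.
mass C6H8O6 = 0.01614 x 176.12 = 2.842 g, so %C6H8O6 = 2.842/3.3577 x 100 = 84.6%.

84.6%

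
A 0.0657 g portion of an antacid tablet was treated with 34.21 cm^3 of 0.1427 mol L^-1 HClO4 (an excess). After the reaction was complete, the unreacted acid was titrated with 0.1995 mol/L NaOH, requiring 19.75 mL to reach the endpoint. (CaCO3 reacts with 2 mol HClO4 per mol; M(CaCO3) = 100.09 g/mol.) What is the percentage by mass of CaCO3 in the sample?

Total n(HClO4) added = 0.1427 x 0.03421 = 0.004882 mol.
n(NaOH) used = 0.1995 x 0.01975 = 0.003940 mol, which equals the excess n(HClO4).
So n(HClO4) consumed by the sample = 0.004882 - 0.003940 = 0.0009416 mol.
n(CaCO3) = 0.0009416 / 2 = 0.0004708 mol.
mass CaCO3 = 0.0004708 x 100.09 = 0.04712 g, so %CaCO3 = 0.04712/0.0657 x 100 = 71.7%.

71.7%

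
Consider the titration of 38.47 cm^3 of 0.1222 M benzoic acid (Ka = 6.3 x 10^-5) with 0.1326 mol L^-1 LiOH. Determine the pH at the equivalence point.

8.50

n(C6H5COOH) = 0.1222 x 0.03847 = 0.004701 mol; V(LiOH) at equivalence = 0.004701/0.1326 = 0.03545 L.
At equivalence all the acid is converted to C6H5COO-; total volume = 0.03847 + 0.03545 = 0.07392 L, so [C6H5COO-] = 0.004701/0.07392 = 0.06359 M.
Kb = Kw/Ka = 1.0e-14 / 6.3 x 10^-5 = 1.59e-10.
[OH^-] = sqrt(Kb x [C6H5COO-]) = sqrt(1.59e-10 x 0.06359) = 3.18e-6 M.
pOH = 5.50, so pH = 14.00 - 5.50 = 8.50.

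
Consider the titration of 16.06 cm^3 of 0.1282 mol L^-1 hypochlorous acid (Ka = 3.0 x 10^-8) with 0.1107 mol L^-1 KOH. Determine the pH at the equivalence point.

10.15

n(HClO) = 0.1282 x 0.01606 = 0.002059 mol; V(KOH) at equivalence = 0.002059/0.1107 = 0.01860 L.
At equivalence all the acid is converted to ClO-; total volume = 0.01606 + 0.01860 = 0.03466 L, so [ClO-] = 0.002059/0.03466 = 0.05940 M.
Kb = Kw/Ka = 1.0e-14 / 3.0 x 10^-8 = 3.33e-7.
[OH^-] = sqrt(Kb x [ClO-]) = sqrt(3.33e-7 x 0.05940) = 0.000141 M.
pOH = 3.85, so pH = 14.00 - 3.85 = 10.15.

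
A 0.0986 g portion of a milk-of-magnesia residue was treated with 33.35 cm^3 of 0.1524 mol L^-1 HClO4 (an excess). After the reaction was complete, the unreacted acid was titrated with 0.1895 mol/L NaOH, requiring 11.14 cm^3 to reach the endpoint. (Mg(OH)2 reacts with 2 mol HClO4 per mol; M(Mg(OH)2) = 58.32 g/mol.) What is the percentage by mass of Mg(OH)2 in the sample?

87.9%

Total n(HClO4) added = 0.1524 x 0.03335 = 0.005083 mol.
n(NaOH) used = 0.1895 x 0.01114 = 0.002111 mol, which equals the excess n(HClO4).
So n(HClO4) consumed by the sample = 0.005083 - 0.002111 = 0.002972 mol.
n(Mg(OH)2) = 0.002972 / 2 = 0.001486 mol.
mass Mg(OH)2 = 0.001486 x 58.32 = 0.08665 g, so %Mg(OH)2 = 0.08665/0.0986 x 100 = 87.9%.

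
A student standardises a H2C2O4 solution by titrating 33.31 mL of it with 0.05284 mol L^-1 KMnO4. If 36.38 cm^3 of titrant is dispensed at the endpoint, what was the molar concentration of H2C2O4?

0.144 M

n(KMnO4) = 0.05284 x 0.03638 = 0.001922 mol.
From the balanced equation, 2 mol KMnO4 reacts with 5 mol H2C2O4, so n(H2C2O4) = 0.001922 x 5/2 = 0.004806 mol.
[H2C2O4] = 0.004806 / 0.03331 L = 0.144 M.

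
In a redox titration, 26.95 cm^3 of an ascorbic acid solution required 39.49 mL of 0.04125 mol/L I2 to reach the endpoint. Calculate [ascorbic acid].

n(I2) = 0.04125 x 0.03949 = 0.001629 mol.
From the balanced equation, 1 mol I2 reacts with 1 mol ascorbic acid, so n(ascorbic acid) = 0.001629 x 1/1 = 0.001629 mol.
[ascorbic acid] = 0.001629 / 0.02695 L = 0.0604 M.

0.0604 M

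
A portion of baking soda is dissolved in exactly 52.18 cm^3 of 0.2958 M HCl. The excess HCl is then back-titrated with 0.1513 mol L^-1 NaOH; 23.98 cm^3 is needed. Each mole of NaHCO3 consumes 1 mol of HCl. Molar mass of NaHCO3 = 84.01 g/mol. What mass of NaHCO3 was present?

Total n(HCl) added = 0.2958 x 0.05218 = 0.01543 mol.
n(NaOH) used = 0.1513 x 0.02398 = 0.003628 mol, which equals the excess n(HCl).
So n(HCl) consumed by the sample = 0.01543 - 0.003628 = 0.01181 mol.
n(NaHCO3) = 0.01181 / 1 = 0.01181 mol.
mass = 0.01181 mol x 84.01 g/mol = 0.992 g.

0.992 g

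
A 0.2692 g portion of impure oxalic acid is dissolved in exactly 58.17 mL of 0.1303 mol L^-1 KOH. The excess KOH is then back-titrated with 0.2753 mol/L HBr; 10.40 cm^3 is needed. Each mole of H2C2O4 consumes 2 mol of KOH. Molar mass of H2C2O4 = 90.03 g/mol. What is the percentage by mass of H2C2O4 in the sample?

Total n(KOH) added = 0.1303 x 0.05817 = 0.007580 mol.
n(HBr) used = 0.2753 x 0.01040 = 0.002863 mol, which equals the excess n(KOH).
So n(KOH) consumed by the sample = 0.007580 - 0.002863 = 0.004716 mol.
n(H2C2O4) = 0.004716 / 2 = 0.002358 mol.
mass H2C2O4 = 0.002358 x 90.03 = 0.2123 g, so %H2C2O4 = 0.2123/0.2692 x 100 = 78.9%.

78.9%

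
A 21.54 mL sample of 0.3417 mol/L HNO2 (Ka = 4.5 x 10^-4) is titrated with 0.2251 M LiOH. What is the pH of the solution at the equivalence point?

n(HNO2) = 0.3417 x 0.02154 = 0.007360 mol; V(LiOH) at equivalence = 0.007360/0.2251 = 0.03270 L.
At equivalence all the acid is converted to NO2-; total volume = 0.02154 + 0.03270 = 0.05424 L, so [NO2-] = 0.007360/0.05424 = 0.1357 M.
Kb = Kw/Ka = 1.0e-14 / 4.5 x 10^-4 = 2.22e-11.
[OH^-] = sqrt(Kb x [NO2-]) = sqrt(2.22e-11 x 0.1357) = 1.74e-6 M.
pOH = 5.76, so pH = 14.00 - 5.76 = 8.24.

8.24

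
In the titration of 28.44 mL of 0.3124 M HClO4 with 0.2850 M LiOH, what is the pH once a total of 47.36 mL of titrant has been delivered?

12.78

n(acid) = 0.3124 x 0.02844 = 0.008885 mol; n(LiOH) added = 0.2850 x 0.04736 = 0.01350 mol.
Base is in excess by 0.01350 - 0.008885 = 0.004613 mol in a total volume of 0.07580 L.
[OH^-] = 0.004613/0.07580 = 0.06086 M, so pOH = 1.22 and pH = 14.00 - 1.22 = 12.78.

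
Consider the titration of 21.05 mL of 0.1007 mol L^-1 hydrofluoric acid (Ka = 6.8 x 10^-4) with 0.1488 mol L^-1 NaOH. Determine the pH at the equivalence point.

7.97

n(HF) = 0.1007 x 0.02105 = 0.002120 mol; V(NaOH) at equivalence = 0.002120/0.1488 = 0.01425 L.
At equivalence all the acid is converted to F-; total volume = 0.02105 + 0.01425 = 0.03530 L, so [F-] = 0.002120/0.03530 = 0.06006 M.
Kb = Kw/Ka = 1.0e-14 / 6.8 x 10^-4 = 1.47e-11.
[OH^-] = sqrt(Kb x [F-]) = sqrt(1.47e-11 x 0.06006) = 9.40e-7 M.
pOH = 6.03, so pH = 14.00 - 6.03 = 7.97.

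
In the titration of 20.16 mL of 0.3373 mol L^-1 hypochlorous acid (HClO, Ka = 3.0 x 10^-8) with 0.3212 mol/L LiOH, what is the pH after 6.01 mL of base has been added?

7.12

Initial n(HClO) = 0.3373 x 0.02016 = 0.006800 mol.
n(LiOH) added = 0.3212 x 0.006010 = 0.001930 mol, converting that many moles of HClO to ClO-.
Remaining n(HClO) = 0.004870 mol; n(ClO-) = 0.001930 mol.
By Henderson-Hasselbalch, pH = pKa + log([A^-]/[HA]) = 7.52 + log(0.001930/0.004870) = 7.52 + (-0.40) = 7.12.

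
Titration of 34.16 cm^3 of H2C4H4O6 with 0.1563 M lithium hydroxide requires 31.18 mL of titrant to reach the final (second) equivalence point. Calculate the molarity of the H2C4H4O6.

n(LiOH) = 0.1563 x 0.03118 = 0.004873 mol.
At the final (second) equivalence point, 2 mol OH^- react per mol H2C4H4O6, so n(H2C4H4O6) = 0.004873 / 2 = 0.002437 mol.
[H2C4H4O6] = 0.002437 / 0.03416 L = 0.0713 M.

0.0713 M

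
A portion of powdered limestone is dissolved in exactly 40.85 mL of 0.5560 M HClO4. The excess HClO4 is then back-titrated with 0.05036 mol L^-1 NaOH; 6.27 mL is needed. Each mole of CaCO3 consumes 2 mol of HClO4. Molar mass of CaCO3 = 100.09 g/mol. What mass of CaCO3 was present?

1.12 g

Total n(HClO4) added = 0.5560 x 0.04085 = 0.02271 mol.
n(NaOH) used = 0.05036 x 0.006270 = 0.0003158 mol, which equals the excess n(HClO4).
So n(HClO4) consumed by the sample = 0.02271 - 0.0003158 = 0.02240 mol.
n(CaCO3) = 0.02240 / 2 = 0.01120 mol.
mass = 0.01120 mol x 100.09 g/mol = 1.12 g.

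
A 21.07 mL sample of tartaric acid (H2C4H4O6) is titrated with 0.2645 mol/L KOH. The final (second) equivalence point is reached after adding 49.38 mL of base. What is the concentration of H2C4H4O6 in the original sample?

n(KOH) = 0.2645 x 0.04938 = 0.01306 mol.
At the final (second) equivalence point, 2 mol OH^- react per mol H2C4H4O6, so n(H2C4H4O6) = 0.01306 / 2 = 0.006531 mol.
[H2C4H4O6] = 0.006531 / 0.02107 L = 0.310 M.

0.310 M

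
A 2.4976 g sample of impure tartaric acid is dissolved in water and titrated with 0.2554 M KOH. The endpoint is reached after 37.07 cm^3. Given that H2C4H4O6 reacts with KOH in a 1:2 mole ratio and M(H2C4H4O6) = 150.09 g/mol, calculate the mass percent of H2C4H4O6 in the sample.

n(KOH) = 0.2554 x 0.03707 = 0.009468 mol.
n(H2C4H4O6) = 0.009468 / 2 = 0.004734 mol.
mass of H2C4H4O6 = 0.004734 x 150.09 = 0.7105 g.
% purity = 0.7105 / 2.4976 x 100 = 28.4%.

28.4%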